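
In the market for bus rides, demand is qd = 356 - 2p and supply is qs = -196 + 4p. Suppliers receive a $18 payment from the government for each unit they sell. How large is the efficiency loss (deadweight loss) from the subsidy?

Deadweight loss = $216

Pre-subsidy: 356 - 2p = -196 + 4p gives p* = 92, q* = 172.
With the subsidy, sellers receive ps = pb + 18 for each unit, where pb is the price buyers pay.
Supply in terms of pb becomes qs = -196 + 4(pb + 18) = -124 + 4pb. Setting this equal to demand: 356 - 2pb = -124 + 4pb, so pb = 80.
Sellers receive ps = 80 + 18 = 98; q' = 356 − 2·80 = 196.
The subsidy expands output by 196 − 172 = 24 past the efficient level; on those units the gap between marginal cost and willingness to pay runs from 0 up to 18.
DWL = ½ × 18 × 24 = 216.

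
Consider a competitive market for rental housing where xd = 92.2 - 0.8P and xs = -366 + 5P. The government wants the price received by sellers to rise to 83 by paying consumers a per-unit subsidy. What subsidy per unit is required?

Required subsidy s = 29 per unit

At a seller price of 83, quantity supplied is -366 + 5·83 = 49.
Buyers absorb 49 only when they pay Pb with 92.2 − 0.8·Pb = 49, i.e. Pb = 54.
s = Ps − Pb = 83 − 54 = 29.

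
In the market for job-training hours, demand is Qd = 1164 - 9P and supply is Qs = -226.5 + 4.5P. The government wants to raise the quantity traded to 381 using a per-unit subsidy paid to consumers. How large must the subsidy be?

At Q = 381, invert demand for the buyer price: Pb = (1164 − 381)/9 = 87; invert supply for the seller price: Ps = (381 − (-226.5))/4.5 = 135.
The subsidy must fill the gap: s = Ps − Pb = 135 − 87 = 48.

Required subsidy s = 48 per unit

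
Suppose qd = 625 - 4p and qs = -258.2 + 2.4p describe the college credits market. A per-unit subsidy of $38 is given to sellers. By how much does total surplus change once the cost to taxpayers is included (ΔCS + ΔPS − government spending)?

Net change in total surplus = -$1083

Pre-subsidy: 625 - 4p = -258.2 + 2.4p gives p* = 138, q* = 73.
With the subsidy, sellers receive ps = pb + 38 for each unit, where pb is the price buyers pay.
Supply in terms of pb becomes qs = -258.2 + 2.4(pb + 38) = -167 + 2.4pb. Setting this equal to demand: 625 - 4pb = -167 + 2.4pb, so pb = 123.75.
Sellers receive ps = 123.75 + 38 = 161.75; q' = 625 − 4·123.75 = 130.
ΔCS = ½(73 + 130)(138 − 123.75) = 1446.375; ΔPS = ½(73 + 130)(161.75 − 138) = 2410.625.
Government spending = 38 × 130 = 4940.
Net change = 1446.375 + 2410.625 − 4940 = -1083. The loss equals the DWL triangle ½·38·57.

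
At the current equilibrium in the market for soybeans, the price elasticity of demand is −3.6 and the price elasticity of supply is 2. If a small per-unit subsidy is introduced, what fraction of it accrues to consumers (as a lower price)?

Consumer share = 5/14

For a small subsidy around the equilibrium, the benefit split depends on the relative slopes, which at a point are proportional to the elasticities.
Buyer share = εs/(εs + |εd|) = 2/(2 + 3.6) = 5/14; seller share = |εd|/(εs + |εd|) = 9/14.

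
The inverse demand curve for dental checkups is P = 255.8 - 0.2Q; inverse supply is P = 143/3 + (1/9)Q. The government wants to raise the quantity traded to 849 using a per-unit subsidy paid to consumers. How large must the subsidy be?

Required subsidy s = 56 per unit

At Q = 849, from the demand curve buyers pay Pb = 255.8 − 0.2·849 = 86; from the supply curve sellers need Ps = 143/3 + (1/9)·849 = 142.
The subsidy must fill the gap: s = Ps − Pb = 142 − 86 = 56.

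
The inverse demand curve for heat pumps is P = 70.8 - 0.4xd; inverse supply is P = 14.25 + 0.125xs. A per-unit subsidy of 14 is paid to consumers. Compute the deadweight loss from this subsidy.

Deadweight loss = 560/3

Pre-subsidy: 70.8 - 0.4x = 14.25 + 0.125x gives x* = 754/7 and P* = 194/7.
With the rebate, buyers effectively pay Pb = Ps − 14, where Ps is the price sellers receive.
On the curves, Pb = 70.8 - 0.4x and Ps = 14.25 + 0.125x; the wedge Ps − Pb = 14 gives 14.25 + 0.125x − (70.8 - 0.4x) = 14, so x' = 2822/21.
Then Pb = 70.8 − 0.4·(2822/21) = 358/21 and Ps = 14.25 + 0.125·(2822/21) = 652/21.
The subsidy expands output by 2822/21 − 754/7 = 80/3 past the efficient level; on those units the gap between marginal cost and willingness to pay runs from 0 up to 14.
DWL = ½ × 14 × 80/3 = 560/3.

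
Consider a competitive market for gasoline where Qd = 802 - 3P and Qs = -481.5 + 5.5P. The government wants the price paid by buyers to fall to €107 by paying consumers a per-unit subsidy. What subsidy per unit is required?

At a buyer price of 107, quantity demanded is 802 − 3·107 = 481.
Sellers supply 481 only when they receive Ps with -481.5 + 5.5·Ps = 481, i.e. Ps = 175.
s = Ps − Pb = 175 − 107 = 68.

Required subsidy s = €68 per unit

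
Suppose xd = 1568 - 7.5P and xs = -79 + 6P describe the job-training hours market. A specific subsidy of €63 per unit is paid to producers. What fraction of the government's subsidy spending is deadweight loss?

Pre-subsidy: 1568 - 7.5P = -79 + 6P gives P* = 122, x* = 653.
With the subsidy, sellers receive Ps = Pb + 63 for each unit, where Pb is the price buyers pay.
Supply in terms of Pb becomes xs = -79 + 6(Pb + 63) = 299 + 6Pb. Setting this equal to demand: 1568 - 7.5Pb = 299 + 6Pb, so Pb = 94.
Sellers receive Ps = 94 + 63 = 157; x' = 1568 − 7.5·94 = 863.
ΔCS = ½(653 + 863)(122 − 94) = 21224; ΔPS = ½(653 + 863)(157 − 122) = 26530.
Government spending = 63 × 863 = 54369.
DWL = ½ × 63 × (863 − 653) = 6615; fraction = 6615 / 54369 = 105/863.

DWL / government spending = 105/863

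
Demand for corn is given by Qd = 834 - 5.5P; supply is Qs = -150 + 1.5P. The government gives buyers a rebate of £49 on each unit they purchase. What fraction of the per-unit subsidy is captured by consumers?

Pre-subsidy: 834 - 5.5P = -150 + 1.5P gives P* = 984/7, Q* = 426/7.
With the rebate, buyers effectively pay Pb = Ps − 49, where Ps is the price sellers receive.
Demand in terms of Ps becomes Qd = 834 − 5.5(Ps − 49) = 1103.5 - 5.5Ps. Setting this equal to supply: 1103.5 - 5.5Ps = -150 + 1.5Ps, so Ps = 2507/14.
Buyers pay Pb = 2507/14 − 49 = 1821/14; Q' = -150 + 1.5·(2507/14) = 3321/28.
Buyers' price falls by P* − Pb = 984/7 − 1821/14 = 10.5; sellers' price rises by Ps − P* = 2507/14 − 984/7 = 38.5.
So consumers capture 10.5/49 = 3/14 of each unit of subsidy.

Consumer share = 3/14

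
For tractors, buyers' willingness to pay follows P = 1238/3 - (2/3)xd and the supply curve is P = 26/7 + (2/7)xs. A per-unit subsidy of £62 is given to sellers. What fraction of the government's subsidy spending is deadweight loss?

DWL / government spending = 651/9890

Pre-subsidy: 1238/3 - (2/3)x = 26/7 + (2/7)x gives x* = 429.4 and P* = 126.4.
With the subsidy, sellers receive Ps = Pb + 62 for each unit, where Pb is the price buyers pay.
On the curves, Pb = 1238/3 - (2/3)x and Ps = 26/7 + (2/7)x; the wedge Ps − Pb = 62 gives 26/7 + (2/7)x − (1238/3 - (2/3)x) = 62, so x' = 494.5.
Then Pb = 1238/3 − (2/3)·494.5 = 83 and Ps = 26/7 + (2/7)·494.5 = 145.
ΔCS = ½(429.4 + 494.5)(126.4 − 83) = 20048.63; ΔPS = ½(429.4 + 494.5)(145 − 126.4) = 8592.27.
Government spending = 62 × 494.5 = 30659.
DWL = ½ × 62 × (494.5 − 429.4) = 2018.1; fraction = 2018.1 / 30659 = 651/9890.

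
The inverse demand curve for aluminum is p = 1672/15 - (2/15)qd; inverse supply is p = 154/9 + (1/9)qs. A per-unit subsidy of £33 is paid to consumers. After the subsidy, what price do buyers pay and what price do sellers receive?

Pre-subsidy: 1672/15 - (2/15)q = 154/9 + (1/9)q gives q* = 386 and p* = 60.
With the rebate, buyers effectively pay pb = ps − 33, where ps is the price sellers receive.
On the curves, pb = 1672/15 - (2/15)q and ps = 154/9 + (1/9)q; the wedge ps − pb = 33 gives 154/9 + (1/9)q − (1672/15 - (2/15)q) = 33, so q' = 521.
Then pb = 1672/15 − (2/15)·521 = 42 and ps = 154/9 + (1/9)·521 = 75.

Buyers pay £42; sellers receive £75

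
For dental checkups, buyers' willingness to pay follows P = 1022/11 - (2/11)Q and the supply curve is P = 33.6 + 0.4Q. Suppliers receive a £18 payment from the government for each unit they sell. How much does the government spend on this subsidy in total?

Pre-subsidy: 1022/11 - (2/11)Q = 33.6 + 0.4Q gives Q* = 101.9375 and P* = 74.375.
With the subsidy, sellers receive Ps = Pb + 18 for each unit, where Pb is the price buyers pay.
On the curves, Pb = 1022/11 - (2/11)Q and Ps = 33.6 + 0.4Q; the wedge Ps − Pb = 18 gives 33.6 + 0.4Q − (1022/11 - (2/11)Q) = 18, so Q' = 132.875.
Then Pb = 1022/11 − (2/11)·132.875 = 68.75 and Ps = 33.6 + 0.4·132.875 = 86.75.
Government outlay = subsidy × quantity = 18 × 132.875 = 2391.75.

Government cost = £2391.75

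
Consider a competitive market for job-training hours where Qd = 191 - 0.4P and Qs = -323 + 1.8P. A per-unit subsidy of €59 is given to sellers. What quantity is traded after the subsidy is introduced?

Q' = 6427/55

Pre-subsidy: 191 - 0.4P = -323 + 1.8P gives P* = 2570/11, Q* = 1073/11.
With the subsidy, sellers receive Ps = Pb + 59 for each unit, where Pb is the price buyers pay.
Supply in terms of Pb becomes Qs = -323 + 1.8(Pb + 59) = -216.8 + 1.8Pb. Setting this equal to demand: 191 - 0.4Pb = -216.8 + 1.8Pb, so Pb = 2039/11.
Sellers receive Ps = 2039/11 + 59 = 2688/11; Q' = 191 − 0.4·(2039/11) = 6427/55.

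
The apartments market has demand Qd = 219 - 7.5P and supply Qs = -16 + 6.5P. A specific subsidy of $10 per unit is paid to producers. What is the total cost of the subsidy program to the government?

Pre-subsidy: 219 - 7.5P = -16 + 6.5P gives P* = 235/14, Q* = 2607/28.
With the subsidy, sellers receive Ps = Pb + 10 for each unit, where Pb is the price buyers pay.
Supply in terms of Pb becomes Qs = -16 + 6.5(Pb + 10) = 49 + 6.5Pb. Setting this equal to demand: 219 - 7.5Pb = 49 + 6.5Pb, so Pb = 85/7.
Sellers receive Ps = 85/7 + 10 = 155/7; Q' = 219 − 7.5·(85/7) = 1791/14.
Government outlay = subsidy × quantity = 10 × 1791/14 = 8955/7.

Government cost = 8955/7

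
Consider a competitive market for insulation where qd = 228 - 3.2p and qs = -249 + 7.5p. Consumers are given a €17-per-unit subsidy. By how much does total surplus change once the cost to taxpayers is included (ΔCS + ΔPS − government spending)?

Pre-subsidy: 228 - 3.2p = -249 + 7.5p gives p* = 4770/107, q* = 9132/107.
With the rebate, buyers effectively pay pb = ps − 17, where ps is the price sellers receive.
Demand in terms of ps becomes qd = 228 − 3.2(ps − 17) = 282.4 - 3.2ps. Setting this equal to supply: 282.4 - 3.2ps = -249 + 7.5ps, so ps = 5314/107.
Buyers pay pb = 5314/107 − 17 = 3495/107; q' = -249 + 7.5·(5314/107) = 13212/107.
ΔCS = ½(9132/107 + 13212/107)(4770/107 − 3495/107) = 14244300/11449; ΔPS = ½(9132/107 + 13212/107)(5314/107 − 4770/107) = 6077568/11449.
Government spending = 17 × 13212/107 = 224604/107.
Net change = 14244300/11449 + 6077568/11449 − 224604/107 = -34680/107. The loss equals the DWL triangle ½·17·4080/107.

Net change in total surplus = -34680/107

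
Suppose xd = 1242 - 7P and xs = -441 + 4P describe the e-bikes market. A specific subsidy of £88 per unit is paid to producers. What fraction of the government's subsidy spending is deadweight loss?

Pre-subsidy: 1242 - 7P = -441 + 4P gives P* = 153, x* = 171.
With the subsidy, sellers receive Ps = Pb + 88 for each unit, where Pb is the price buyers pay.
Supply in terms of Pb becomes xs = -441 + 4(Pb + 88) = -89 + 4Pb. Setting this equal to demand: 1242 - 7Pb = -89 + 4Pb, so Pb = 121.
Sellers receive Ps = 121 + 88 = 209; x' = 1242 − 7·121 = 395.
ΔCS = ½(171 + 395)(153 − 121) = 9056; ΔPS = ½(171 + 395)(209 − 153) = 15848.
Government spending = 88 × 395 = 34760.
DWL = ½ × 88 × (395 − 171) = 9856; fraction = 9856 / 34760 = 112/395.

DWL / government spending = 112/395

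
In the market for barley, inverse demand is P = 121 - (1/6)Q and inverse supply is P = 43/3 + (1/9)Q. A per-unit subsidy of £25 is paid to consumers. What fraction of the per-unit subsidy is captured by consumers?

Consumer share = 0.6

Pre-subsidy: 121 - (1/6)Q = 43/3 + (1/9)Q gives Q* = 384 and P* = 57.
With the rebate, buyers effectively pay Pb = Ps − 25, where Ps is the price sellers receive.
On the curves, Pb = 121 - (1/6)Q and Ps = 43/3 + (1/9)Q; the wedge Ps − Pb = 25 gives 43/3 + (1/9)Q − (121 - (1/6)Q) = 25, so Q' = 474.
Then Pb = 121 − (1/6)·474 = 42 and Ps = 43/3 + (1/9)·474 = 67.
Buyers' price falls by P* − Pb = 57 − 42 = 15; sellers' price rises by Ps − P* = 67 − 57 = 10.
So consumers capture 15/25 = 0.6 of each unit of subsidy.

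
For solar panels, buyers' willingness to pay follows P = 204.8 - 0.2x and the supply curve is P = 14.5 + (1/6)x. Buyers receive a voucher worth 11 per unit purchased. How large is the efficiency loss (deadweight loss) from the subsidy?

Pre-subsidy: 204.8 - 0.2x = 14.5 + (1/6)x gives x* = 519 and P* = 101.
With the rebate, buyers effectively pay Pb = Ps − 11, where Ps is the price sellers receive.
On the curves, Pb = 204.8 - 0.2x and Ps = 14.5 + (1/6)x; the wedge Ps − Pb = 11 gives 14.5 + (1/6)x − (204.8 - 0.2x) = 11, so x' = 549.
Then Pb = 204.8 − 0.2·549 = 95 and Ps = 14.5 + (1/6)·549 = 106.
The subsidy expands output by 549 − 519 = 30 past the efficient level; on those units the gap between marginal cost and willingness to pay runs from 0 up to 11.
DWL = ½ × 11 × 30 = 165.

Deadweight loss = 165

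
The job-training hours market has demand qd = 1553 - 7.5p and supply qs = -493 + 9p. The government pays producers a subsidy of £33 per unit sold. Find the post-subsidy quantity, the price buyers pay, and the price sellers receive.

Pre-subsidy: 1553 - 7.5p = -493 + 9p gives p* = 124, q* = 623.
With the subsidy, sellers receive ps = pb + 33 for each unit, where pb is the price buyers pay.
Supply in terms of pb becomes qs = -493 + 9(pb + 33) = -196 + 9pb. Setting this equal to demand: 1553 - 7.5pb = -196 + 9pb, so pb = 106.
Sellers receive ps = 106 + 33 = 139; q' = 1553 − 7.5·106 = 758.

q' = 758; buyers pay £106; sellers receive £139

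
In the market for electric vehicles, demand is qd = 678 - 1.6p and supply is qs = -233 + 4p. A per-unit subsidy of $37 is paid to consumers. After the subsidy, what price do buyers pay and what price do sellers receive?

Buyers pay $136.25; sellers receive $173.25

Pre-subsidy: 678 - 1.6p = -233 + 4p gives p* = 4555/28, q* = 2924/7.
With the rebate, buyers effectively pay pb = ps − 37, where ps is the price sellers receive.
Demand in terms of ps becomes qd = 678 − 1.6(ps − 37) = 737.2 - 1.6ps. Setting this equal to supply: 737.2 - 1.6ps = -233 + 4ps, so ps = 173.25.
Buyers pay pb = 173.25 − 37 = 136.25; q' = -233 + 4·173.25 = 460.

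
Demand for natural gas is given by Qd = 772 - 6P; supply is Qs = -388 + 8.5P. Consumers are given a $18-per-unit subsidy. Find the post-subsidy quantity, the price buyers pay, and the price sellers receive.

Q' = 10304/29; buyers pay 2014/29; sellers receive 2536/29

Pre-subsidy: 772 - 6P = -388 + 8.5P gives P* = 80, Q* = 292.
With the rebate, buyers effectively pay Pb = Ps − 18, where Ps is the price sellers receive.
Demand in terms of Ps becomes Qd = 772 − 6(Ps − 18) = 880 - 6Ps. Setting this equal to supply: 880 - 6Ps = -388 + 8.5Ps, so Ps = 2536/29.
Buyers pay Pb = 2536/29 − 18 = 2014/29; Q' = -388 + 8.5·(2536/29) = 10304/29.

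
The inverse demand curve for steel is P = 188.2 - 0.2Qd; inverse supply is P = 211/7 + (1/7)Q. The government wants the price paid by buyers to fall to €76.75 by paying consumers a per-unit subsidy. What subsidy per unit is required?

Required subsidy s = €33 per unit

At a buyer price of 76.75, quantity demanded is 941 − 5·76.75 = 557.25.
Sellers supply 557.25 only when they receive Ps = 211/7 + (1/7)·557.25 = 109.75.
s = Ps − Pb = 109.75 − 76.75 = 33.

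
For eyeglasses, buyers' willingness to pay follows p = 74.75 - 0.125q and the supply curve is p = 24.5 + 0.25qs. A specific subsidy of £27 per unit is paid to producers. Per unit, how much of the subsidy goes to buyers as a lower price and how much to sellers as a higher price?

Pre-subsidy: 74.75 - 0.125q = 24.5 + 0.25q gives q* = 134 and p* = 58.
With the subsidy, sellers receive ps = pb + 27 for each unit, where pb is the price buyers pay.
On the curves, pb = 74.75 - 0.125q and ps = 24.5 + 0.25q; the wedge ps − pb = 27 gives 24.5 + 0.25q − (74.75 - 0.125q) = 27, so q' = 206.
Then pb = 74.75 − 0.125·206 = 49 and ps = 24.5 + 0.25·206 = 76.
Buyers' price falls by p* − pb = 58 − 49 = 9; sellers' price rises by ps − p* = 76 − 58 = 18.

Buyers gain £9 per unit; sellers gain £18 per unit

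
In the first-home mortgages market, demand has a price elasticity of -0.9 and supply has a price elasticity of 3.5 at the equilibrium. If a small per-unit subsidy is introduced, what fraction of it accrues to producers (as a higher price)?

Producer share = 9/44

For a small subsidy around the equilibrium, the benefit split depends on the relative slopes, which at a point are proportional to the elasticities.
Buyer share = εs/(εs + |εd|) = 3.5/(3.5 + 0.9) = 35/44; seller share = |εd|/(εs + |εd|) = 9/44.
So producers capture 9/44 of the subsidy.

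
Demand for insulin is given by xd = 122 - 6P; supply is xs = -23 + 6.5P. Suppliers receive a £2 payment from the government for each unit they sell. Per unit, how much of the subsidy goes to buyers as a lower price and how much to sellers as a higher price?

Pre-subsidy: 122 - 6P = -23 + 6.5P gives P* = 11.6, x* = 52.4.
With the subsidy, sellers receive Ps = Pb + 2 for each unit, where Pb is the price buyers pay.
Supply in terms of Pb becomes xs = -23 + 6.5(Pb + 2) = -10 + 6.5Pb. Setting this equal to demand: 122 - 6Pb = -10 + 6.5Pb, so Pb = 10.56.
Sellers receive Ps = 10.56 + 2 = 12.56; x' = 122 − 6·10.56 = 58.64.
Buyers' price falls by P* − Pb = 11.6 − 10.56 = 1.04; sellers' price rises by Ps − P* = 12.56 − 11.6 = 0.96.

Buyers gain £1.04 per unit; sellers gain £0.96 per unit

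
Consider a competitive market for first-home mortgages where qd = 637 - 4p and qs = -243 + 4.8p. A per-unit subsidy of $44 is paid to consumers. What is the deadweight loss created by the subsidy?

Deadweight loss = $2112

Pre-subsidy: 637 - 4p = -243 + 4.8p gives p* = 100, q* = 237.
With the rebate, buyers effectively pay pb = ps − 44, where ps is the price sellers receive.
Demand in terms of ps becomes qd = 637 − 4(ps − 44) = 813 - 4ps. Setting this equal to supply: 813 - 4ps = -243 + 4.8ps, so ps = 120.
Buyers pay pb = 120 − 44 = 76; q' = -243 + 4.8·120 = 333.
The subsidy expands output by 333 − 237 = 96 past the efficient level; on those units the gap between marginal cost and willingness to pay runs from 0 up to 44.
DWL = ½ × 44 × 96 = 2112.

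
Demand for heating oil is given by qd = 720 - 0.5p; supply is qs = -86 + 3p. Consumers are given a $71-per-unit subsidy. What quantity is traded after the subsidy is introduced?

q' = 4447/7

Pre-subsidy: 720 - 0.5p = -86 + 3p gives p* = 1612/7, q* = 4234/7.
With the rebate, buyers effectively pay pb = ps − 71, where ps is the price sellers receive.
Demand in terms of ps becomes qd = 720 − 0.5(ps − 71) = 755.5 - 0.5ps. Setting this equal to supply: 755.5 - 0.5ps = -86 + 3ps, so ps = 1683/7.
Buyers pay pb = 1683/7 − 71 = 1186/7; q' = -86 + 3·(1683/7) = 4447/7.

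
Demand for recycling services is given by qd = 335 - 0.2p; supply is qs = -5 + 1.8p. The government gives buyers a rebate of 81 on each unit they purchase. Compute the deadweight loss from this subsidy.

Pre-subsidy: 335 - 0.2p = -5 + 1.8p gives p* = 170, q* = 301.
With the rebate, buyers effectively pay pb = ps − 81, where ps is the price sellers receive.
Demand in terms of ps becomes qd = 335 − 0.2(ps − 81) = 351.2 - 0.2ps. Setting this equal to supply: 351.2 - 0.2ps = -5 + 1.8ps, so ps = 178.1.
Buyers pay pb = 178.1 − 81 = 97.1; q' = -5 + 1.8·178.1 = 315.58.
The subsidy expands output by 315.58 − 301 = 14.58 past the efficient level; on those units the gap between marginal cost and willingness to pay runs from 0 up to 81.
DWL = ½ × 81 × 14.58 = 590.49.

Deadweight loss = 590.49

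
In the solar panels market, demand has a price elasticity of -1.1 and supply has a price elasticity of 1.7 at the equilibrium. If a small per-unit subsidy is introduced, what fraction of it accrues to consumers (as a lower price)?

Consumer share = 17/28

For a small subsidy around the equilibrium, the benefit split depends on the relative slopes, which at a point are proportional to the elasticities.
Buyer share = εs/(εs + |εd|) = 1.7/(1.7 + 1.1) = 17/28; seller share = |εd|/(εs + |εd|) = 11/28.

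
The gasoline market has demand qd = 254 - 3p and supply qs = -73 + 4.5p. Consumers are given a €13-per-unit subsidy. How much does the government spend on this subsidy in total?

Government cost = €1905.8

Pre-subsidy: 254 - 3p = -73 + 4.5p gives p* = 43.6, q* = 123.2.
With the rebate, buyers effectively pay pb = ps − 13, where ps is the price sellers receive.
Demand in terms of ps becomes qd = 254 − 3(ps − 13) = 293 - 3ps. Setting this equal to supply: 293 - 3ps = -73 + 4.5ps, so ps = 48.8.
Buyers pay pb = 48.8 − 13 = 35.8; q' = -73 + 4.5·48.8 = 146.6.
Government outlay = subsidy × quantity = 13 × 146.6 = 1905.8.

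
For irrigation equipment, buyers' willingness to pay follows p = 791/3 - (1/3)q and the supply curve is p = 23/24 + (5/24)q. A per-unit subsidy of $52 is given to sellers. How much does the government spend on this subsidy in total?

Pre-subsidy: 791/3 - (1/3)q = 23/24 + (5/24)q gives q* = 485 and p* = 102.
With the subsidy, sellers receive ps = pb + 52 for each unit, where pb is the price buyers pay.
On the curves, pb = 791/3 - (1/3)q and ps = 23/24 + (5/24)q; the wedge ps − pb = 52 gives 23/24 + (5/24)q − (791/3 - (1/3)q) = 52, so q' = 581.
Then pb = 791/3 − (1/3)·581 = 70 and ps = 23/24 + (5/24)·581 = 122.
Government outlay = subsidy × quantity = 52 × 581 = 30212.

Government cost = $30212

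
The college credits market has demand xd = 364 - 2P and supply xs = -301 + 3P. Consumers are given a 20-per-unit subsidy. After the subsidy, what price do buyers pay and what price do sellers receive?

Pre-subsidy: 364 - 2P = -301 + 3P gives P* = 133, x* = 98.
With the rebate, buyers effectively pay Pb = Ps − 20, where Ps is the price sellers receive.
Demand in terms of Ps becomes xd = 364 − 2(Ps − 20) = 404 - 2Ps. Setting this equal to supply: 404 - 2Ps = -301 + 3Ps, so Ps = 141.
Buyers pay Pb = 141 − 20 = 121; x' = -301 + 3·141 = 122.

Buyers pay 121; sellers receive 141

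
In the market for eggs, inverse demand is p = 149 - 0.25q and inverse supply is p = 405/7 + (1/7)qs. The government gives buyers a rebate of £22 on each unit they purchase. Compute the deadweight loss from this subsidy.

Pre-subsidy: 149 - 0.25q = 405/7 + (1/7)q gives q* = 232 and p* = 91.
With the rebate, buyers effectively pay pb = ps − 22, where ps is the price sellers receive.
On the curves, pb = 149 - 0.25q and ps = 405/7 + (1/7)q; the wedge ps − pb = 22 gives 405/7 + (1/7)q − (149 - 0.25q) = 22, so q' = 288.
Then pb = 149 − 0.25·288 = 77 and ps = 405/7 + (1/7)·288 = 99.
The subsidy expands output by 288 − 232 = 56 past the efficient level; on those units the gap between marginal cost and willingness to pay runs from 0 up to 22.
DWL = ½ × 22 × 56 = 616.

Deadweight loss = £616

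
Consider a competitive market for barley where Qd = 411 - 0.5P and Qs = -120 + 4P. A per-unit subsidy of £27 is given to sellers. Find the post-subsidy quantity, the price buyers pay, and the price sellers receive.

Pre-subsidy: 411 - 0.5P = -120 + 4P gives P* = 118, Q* = 352.
With the subsidy, sellers receive Ps = Pb + 27 for each unit, where Pb is the price buyers pay.
Supply in terms of Pb becomes Qs = -120 + 4(Pb + 27) = -12 + 4Pb. Setting this equal to demand: 411 - 0.5Pb = -12 + 4Pb, so Pb = 94.
Sellers receive Ps = 94 + 27 = 121; Q' = 411 − 0.5·94 = 364.

Q' = 364; buyers pay £94; sellers receive £121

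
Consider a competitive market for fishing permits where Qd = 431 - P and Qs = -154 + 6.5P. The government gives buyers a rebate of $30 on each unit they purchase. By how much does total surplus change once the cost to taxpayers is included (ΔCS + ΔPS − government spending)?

Net change in total surplus = -$390

Pre-subsidy: 431 - P = -154 + 6.5P gives P* = 78, Q* = 353.
With the rebate, buyers effectively pay Pb = Ps − 30, where Ps is the price sellers receive.
Demand in terms of Ps becomes Qd = 431 − 1(Ps − 30) = 461 - Ps. Setting this equal to supply: 461 - Ps = -154 + 6.5Ps, so Ps = 82.
Buyers pay Pb = 82 − 30 = 52; Q' = -154 + 6.5·82 = 379.
ΔCS = ½(353 + 379)(78 − 52) = 9516; ΔPS = ½(353 + 379)(82 − 78) = 1464.
Government spending = 30 × 379 = 11370.
Net change = 9516 + 1464 − 11370 = -390. The loss equals the DWL triangle ½·30·26.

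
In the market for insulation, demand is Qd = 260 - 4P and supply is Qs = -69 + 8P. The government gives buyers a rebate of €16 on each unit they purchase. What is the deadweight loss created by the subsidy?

Deadweight loss = 1024/3

Pre-subsidy: 260 - 4P = -69 + 8P gives P* = 329/12, Q* = 451/3.
With the rebate, buyers effectively pay Pb = Ps − 16, where Ps is the price sellers receive.
Demand in terms of Ps becomes Qd = 260 − 4(Ps − 16) = 324 - 4Ps. Setting this equal to supply: 324 - 4Ps = -69 + 8Ps, so Ps = 32.75.
Buyers pay Pb = 32.75 − 16 = 16.75; Q' = -69 + 8·32.75 = 193.
The subsidy expands output by 193 − 451/3 = 128/3 past the efficient level; on those units the gap between marginal cost and willingness to pay runs from 0 up to 16.
DWL = ½ × 16 × 128/3 = 1024/3.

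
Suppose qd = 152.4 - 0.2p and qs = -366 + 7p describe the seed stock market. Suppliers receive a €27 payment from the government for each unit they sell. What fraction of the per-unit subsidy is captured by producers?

Pre-subsidy: 152.4 - 0.2p = -366 + 7p gives p* = 72, q* = 138.
With the subsidy, sellers receive ps = pb + 27 for each unit, where pb is the price buyers pay.
Supply in terms of pb becomes qs = -366 + 7(pb + 27) = -177 + 7pb. Setting this equal to demand: 152.4 - 0.2pb = -177 + 7pb, so pb = 45.75.
Sellers receive ps = 45.75 + 27 = 72.75; q' = 152.4 − 0.2·45.75 = 143.25.
Buyers' price falls by p* − pb = 72 − 45.75 = 26.25; sellers' price rises by ps − p* = 72.75 − 72 = 0.75.
So producers capture 0.75/27 = 1/36 of each unit of subsidy.

Producer share = 1/36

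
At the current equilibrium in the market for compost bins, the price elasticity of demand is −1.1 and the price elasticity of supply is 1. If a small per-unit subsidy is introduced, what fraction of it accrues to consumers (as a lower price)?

Consumer share = 10/21

For a small subsidy around the equilibrium, the benefit split depends on the relative slopes, which at a point are proportional to the elasticities.
Buyer share = εs/(εs + |εd|) = 1/(1 + 1.1) = 10/21; seller share = |εd|/(εs + |εd|) = 11/21.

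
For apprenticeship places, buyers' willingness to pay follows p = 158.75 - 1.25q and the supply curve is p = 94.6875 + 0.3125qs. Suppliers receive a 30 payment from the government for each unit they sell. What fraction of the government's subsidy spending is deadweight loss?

Pre-subsidy: 158.75 - 1.25q = 94.6875 + 0.3125q gives q* = 41 and p* = 107.5.
With the subsidy, sellers receive ps = pb + 30 for each unit, where pb is the price buyers pay.
On the curves, pb = 158.75 - 1.25q and ps = 94.6875 + 0.3125q; the wedge ps − pb = 30 gives 94.6875 + 0.3125q − (158.75 - 1.25q) = 30, so q' = 60.2.
Then pb = 158.75 − 1.25·60.2 = 83.5 and ps = 94.6875 + 0.3125·60.2 = 113.5.
ΔCS = ½(41 + 60.2)(107.5 − 83.5) = 1214.4; ΔPS = ½(41 + 60.2)(113.5 − 107.5) = 303.6.
Government spending = 30 × 60.2 = 1806.
DWL = ½ × 30 × (60.2 − 41) = 288; fraction = 288 / 1806 = 48/301.

DWL / government spending = 48/301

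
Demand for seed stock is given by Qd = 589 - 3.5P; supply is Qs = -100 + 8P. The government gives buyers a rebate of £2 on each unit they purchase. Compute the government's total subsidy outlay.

Government cost = 17672/23

Pre-subsidy: 589 - 3.5P = -100 + 8P gives P* = 1378/23, Q* = 8724/23.
With the rebate, buyers effectively pay Pb = Ps − 2, where Ps is the price sellers receive.
Demand in terms of Ps becomes Qd = 589 − 3.5(Ps − 2) = 596 - 3.5Ps. Setting this equal to supply: 596 - 3.5Ps = -100 + 8Ps, so Ps = 1392/23.
Buyers pay Pb = 1392/23 − 2 = 1346/23; Q' = -100 + 8·(1392/23) = 8836/23.
Government outlay = subsidy × quantity = 2 × 8836/23 = 17672/23.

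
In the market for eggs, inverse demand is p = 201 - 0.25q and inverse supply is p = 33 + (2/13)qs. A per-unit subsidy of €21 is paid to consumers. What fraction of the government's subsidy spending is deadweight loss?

DWL / government spending = 1/18

Pre-subsidy: 201 - 0.25q = 33 + (2/13)q gives q* = 416 and p* = 97.
With the rebate, buyers effectively pay pb = ps − 21, where ps is the price sellers receive.
On the curves, pb = 201 - 0.25q and ps = 33 + (2/13)q; the wedge ps − pb = 21 gives 33 + (2/13)q − (201 - 0.25q) = 21, so q' = 468.
Then pb = 201 − 0.25·468 = 84 and ps = 33 + (2/13)·468 = 105.
ΔCS = ½(416 + 468)(97 − 84) = 5746; ΔPS = ½(416 + 468)(105 − 97) = 3536.
Government spending = 21 × 468 = 9828.
DWL = ½ × 21 × (468 − 416) = 546; fraction = 546 / 9828 = 1/18.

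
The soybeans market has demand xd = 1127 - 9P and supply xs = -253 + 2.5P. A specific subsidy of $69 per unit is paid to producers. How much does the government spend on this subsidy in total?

Pre-subsidy: 1127 - 9P = -253 + 2.5P gives P* = 120, x* = 47.
With the subsidy, sellers receive Ps = Pb + 69 for each unit, where Pb is the price buyers pay.
Supply in terms of Pb becomes xs = -253 + 2.5(Pb + 69) = -80.5 + 2.5Pb. Setting this equal to demand: 1127 - 9Pb = -80.5 + 2.5Pb, so Pb = 105.
Sellers receive Ps = 105 + 69 = 174; x' = 1127 − 9·105 = 182.
Government outlay = subsidy × quantity = 69 × 182 = 12558.

Government cost = $12558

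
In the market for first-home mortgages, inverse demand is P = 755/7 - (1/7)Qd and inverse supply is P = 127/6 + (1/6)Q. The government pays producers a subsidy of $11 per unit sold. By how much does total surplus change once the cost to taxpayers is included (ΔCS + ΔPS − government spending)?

Pre-subsidy: 755/7 - (1/7)Q = 127/6 + (1/6)Q gives Q* = 3641/13 and P* = 882/13.
With the subsidy, sellers receive Ps = Pb + 11 for each unit, where Pb is the price buyers pay.
On the curves, Pb = 755/7 - (1/7)Q and Ps = 127/6 + (1/6)Q; the wedge Ps − Pb = 11 gives 127/6 + (1/6)Q − (755/7 - (1/7)Q) = 11, so Q' = 4103/13.
Then Pb = 755/7 − (1/7)·(4103/13) = 816/13 and Ps = 127/6 + (1/6)·(4103/13) = 959/13.
ΔCS = ½(3641/13 + 4103/13)(882/13 − 816/13) = 255552/169; ΔPS = ½(3641/13 + 4103/13)(959/13 − 882/13) = 298144/169.
Government spending = 11 × 4103/13 = 45133/13.
Net change = 255552/169 + 298144/169 − 45133/13 = -2541/13. The loss equals the DWL triangle ½·11·462/13.

Net change in total surplus = -2541/13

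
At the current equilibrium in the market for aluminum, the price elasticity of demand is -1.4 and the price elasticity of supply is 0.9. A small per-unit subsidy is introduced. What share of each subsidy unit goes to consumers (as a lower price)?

For a small subsidy around the equilibrium, the benefit split depends on the relative slopes, which at a point are proportional to the elasticities.
Buyer share = εs/(εs + |εd|) = 0.9/(0.9 + 1.4) = 9/23; seller share = |εd|/(εs + |εd|) = 14/23.

Consumer share = 9/23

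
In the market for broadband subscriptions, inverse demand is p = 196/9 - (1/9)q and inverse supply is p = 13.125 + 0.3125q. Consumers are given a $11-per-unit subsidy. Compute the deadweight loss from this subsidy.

Deadweight loss = 8712/61

Pre-subsidy: 196/9 - (1/9)q = 13.125 + 0.3125q gives q* = 1246/61 and p* = 1190/61.
With the rebate, buyers effectively pay pb = ps − 11, where ps is the price sellers receive.
On the curves, pb = 196/9 - (1/9)q and ps = 13.125 + 0.3125q; the wedge ps − pb = 11 gives 13.125 + 0.3125q − (196/9 - (1/9)q) = 11, so q' = 2830/61.
Then pb = 196/9 − (1/9)·(2830/61) = 1014/61 and ps = 13.125 + 0.3125·(2830/61) = 1685/61.
The subsidy expands output by 2830/61 − 1246/61 = 1584/61 past the efficient level; on those units the gap between marginal cost and willingness to pay runs from 0 up to 11.
DWL = ½ × 11 × 1584/61 = 8712/61.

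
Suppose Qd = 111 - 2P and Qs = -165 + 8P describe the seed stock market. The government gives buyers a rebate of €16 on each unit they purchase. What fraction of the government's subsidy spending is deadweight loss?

DWL / government spending = 64/407

Pre-subsidy: 111 - 2P = -165 + 8P gives P* = 27.6, Q* = 55.8.
With the rebate, buyers effectively pay Pb = Ps − 16, where Ps is the price sellers receive.
Demand in terms of Ps becomes Qd = 111 − 2(Ps − 16) = 143 - 2Ps. Setting this equal to supply: 143 - 2Ps = -165 + 8Ps, so Ps = 30.8.
Buyers pay Pb = 30.8 − 16 = 14.8; Q' = -165 + 8·30.8 = 81.4.
ΔCS = ½(55.8 + 81.4)(27.6 − 14.8) = 878.08; ΔPS = ½(55.8 + 81.4)(30.8 − 27.6) = 219.52.
Government spending = 16 × 81.4 = 1302.4.
DWL = ½ × 16 × (81.4 − 55.8) = 204.8; fraction = 204.8 / 1302.4 = 64/407.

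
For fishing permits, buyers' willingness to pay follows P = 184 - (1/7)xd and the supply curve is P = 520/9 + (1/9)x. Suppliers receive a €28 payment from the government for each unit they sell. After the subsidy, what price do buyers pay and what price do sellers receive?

Buyers pay €97.25; sellers receive €125.25

Pre-subsidy: 184 - (1/7)x = 520/9 + (1/9)x gives x* = 497 and P* = 113.
With the subsidy, sellers receive Ps = Pb + 28 for each unit, where Pb is the price buyers pay.
On the curves, Pb = 184 - (1/7)x and Ps = 520/9 + (1/9)x; the wedge Ps − Pb = 28 gives 520/9 + (1/9)x − (184 - (1/7)x) = 28, so x' = 607.25.
Then Pb = 184 − (1/7)·607.25 = 97.25 and Ps = 520/9 + (1/9)·607.25 = 125.25.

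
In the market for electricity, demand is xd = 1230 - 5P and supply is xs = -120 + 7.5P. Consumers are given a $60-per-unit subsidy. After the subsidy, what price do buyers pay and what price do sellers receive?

Buyers pay $72; sellers receive $132

Pre-subsidy: 1230 - 5P = -120 + 7.5P gives P* = 108, x* = 690.
With the rebate, buyers effectively pay Pb = Ps − 60, where Ps is the price sellers receive.
Demand in terms of Ps becomes xd = 1230 − 5(Ps − 60) = 1530 - 5Ps. Setting this equal to supply: 1530 - 5Ps = -120 + 7.5Ps, so Ps = 132.
Buyers pay Pb = 132 − 60 = 72; x' = -120 + 7.5·132 = 870.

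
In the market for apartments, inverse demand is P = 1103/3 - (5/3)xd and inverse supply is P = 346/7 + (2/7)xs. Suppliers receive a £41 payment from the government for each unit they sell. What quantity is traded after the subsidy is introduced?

Pre-subsidy: 1103/3 - (5/3)x = 346/7 + (2/7)x gives x* = 163 and P* = 96.
With the subsidy, sellers receive Ps = Pb + 41 for each unit, where Pb is the price buyers pay.
On the curves, Pb = 1103/3 - (5/3)x and Ps = 346/7 + (2/7)x; the wedge Ps − Pb = 41 gives 346/7 + (2/7)x − (1103/3 - (5/3)x) = 41, so x' = 184.
Then Pb = 1103/3 − (5/3)·184 = 61 and Ps = 346/7 + (2/7)·184 = 102.

x' = 184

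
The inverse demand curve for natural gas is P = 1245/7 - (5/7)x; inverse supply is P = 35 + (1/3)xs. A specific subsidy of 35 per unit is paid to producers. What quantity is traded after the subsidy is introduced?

Pre-subsidy: 1245/7 - (5/7)x = 35 + (1/3)x gives x* = 1500/11 and P* = 885/11.
With the subsidy, sellers receive Ps = Pb + 35 for each unit, where Pb is the price buyers pay.
On the curves, Pb = 1245/7 - (5/7)x and Ps = 35 + (1/3)x; the wedge Ps − Pb = 35 gives 35 + (1/3)x − (1245/7 - (5/7)x) = 35, so x' = 3735/22.
Then Pb = 1245/7 − (5/7)·(3735/22) = 1245/22 and Ps = 35 + (1/3)·(3735/22) = 2015/22.

x' = 3735/22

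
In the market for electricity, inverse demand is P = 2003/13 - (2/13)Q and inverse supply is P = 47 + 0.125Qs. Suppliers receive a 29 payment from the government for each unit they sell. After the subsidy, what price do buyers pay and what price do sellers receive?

Pre-subsidy: 2003/13 - (2/13)Q = 47 + 0.125Q gives Q* = 384 and P* = 95.
With the subsidy, sellers receive Ps = Pb + 29 for each unit, where Pb is the price buyers pay.
On the curves, Pb = 2003/13 - (2/13)Q and Ps = 47 + 0.125Q; the wedge Ps − Pb = 29 gives 47 + 0.125Q − (2003/13 - (2/13)Q) = 29, so Q' = 488.
Then Pb = 2003/13 − (2/13)·488 = 79 and Ps = 47 + 0.125·488 = 108.

Buyers pay 79; sellers receive 108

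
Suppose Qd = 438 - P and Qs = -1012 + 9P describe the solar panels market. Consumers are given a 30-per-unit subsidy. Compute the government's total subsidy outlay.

Government cost = 9600

Pre-subsidy: 438 - P = -1012 + 9P gives P* = 145, Q* = 293.
With the rebate, buyers effectively pay Pb = Ps − 30, where Ps is the price sellers receive.
Demand in terms of Ps becomes Qd = 438 − 1(Ps − 30) = 468 - Ps. Setting this equal to supply: 468 - Ps = -1012 + 9Ps, so Ps = 148.
Buyers pay Pb = 148 − 30 = 118; Q' = -1012 + 9·148 = 320.
Government outlay = subsidy × quantity = 30 × 320 = 9600.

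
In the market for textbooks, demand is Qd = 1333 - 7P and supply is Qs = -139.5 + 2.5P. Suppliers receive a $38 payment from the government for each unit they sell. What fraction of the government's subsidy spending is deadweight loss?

Pre-subsidy: 1333 - 7P = -139.5 + 2.5P gives P* = 155, Q* = 248.
With the subsidy, sellers receive Ps = Pb + 38 for each unit, where Pb is the price buyers pay.
Supply in terms of Pb becomes Qs = -139.5 + 2.5(Pb + 38) = -44.5 + 2.5Pb. Setting this equal to demand: 1333 - 7Pb = -44.5 + 2.5Pb, so Pb = 145.
Sellers receive Ps = 145 + 38 = 183; Q' = 1333 − 7·145 = 318.
ΔCS = ½(248 + 318)(155 − 145) = 2830; ΔPS = ½(248 + 318)(183 − 155) = 7924.
Government spending = 38 × 318 = 12084.
DWL = ½ × 38 × (318 − 248) = 1330; fraction = 1330 / 12084 = 35/318.

DWL / government spending = 35/318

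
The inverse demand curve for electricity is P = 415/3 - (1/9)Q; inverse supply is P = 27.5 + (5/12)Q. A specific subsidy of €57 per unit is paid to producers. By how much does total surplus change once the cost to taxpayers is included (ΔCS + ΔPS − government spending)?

Net change in total surplus = -€3078

Pre-subsidy: 415/3 - (1/9)Q = 27.5 + (5/12)Q gives Q* = 210 and P* = 115.
With the subsidy, sellers receive Ps = Pb + 57 for each unit, where Pb is the price buyers pay.
On the curves, Pb = 415/3 - (1/9)Q and Ps = 27.5 + (5/12)Q; the wedge Ps − Pb = 57 gives 27.5 + (5/12)Q − (415/3 - (1/9)Q) = 57, so Q' = 318.
Then Pb = 415/3 − (1/9)·318 = 103 and Ps = 27.5 + (5/12)·318 = 160.
ΔCS = ½(210 + 318)(115 − 103) = 3168; ΔPS = ½(210 + 318)(160 − 115) = 11880.
Government spending = 57 × 318 = 18126.
Net change = 3168 + 11880 − 18126 = -3078. The loss equals the DWL triangle ½·57·108.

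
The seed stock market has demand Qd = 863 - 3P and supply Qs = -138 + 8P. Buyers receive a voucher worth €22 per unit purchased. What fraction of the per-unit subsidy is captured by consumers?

Pre-subsidy: 863 - 3P = -138 + 8P gives P* = 91, Q* = 590.
With the rebate, buyers effectively pay Pb = Ps − 22, where Ps is the price sellers receive.
Demand in terms of Ps becomes Qd = 863 − 3(Ps − 22) = 929 - 3Ps. Setting this equal to supply: 929 - 3Ps = -138 + 8Ps, so Ps = 97.
Buyers pay Pb = 97 − 22 = 75; Q' = -138 + 8·97 = 638.
Buyers' price falls by P* − Pb = 91 − 75 = 16; sellers' price rises by Ps − P* = 97 − 91 = 6.
So consumers capture 16/22 = 8/11 of each unit of subsidy.

Consumer share = 8/11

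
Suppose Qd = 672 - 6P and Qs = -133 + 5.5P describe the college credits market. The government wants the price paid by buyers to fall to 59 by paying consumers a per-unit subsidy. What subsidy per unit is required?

Required subsidy s = 23 per unit

At a buyer price of 59, quantity demanded is 672 − 6·59 = 318.
Sellers supply 318 only when they receive Ps with -133 + 5.5·Ps = 318, i.e. Ps = 82.
s = Ps − Pb = 82 − 59 = 23.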